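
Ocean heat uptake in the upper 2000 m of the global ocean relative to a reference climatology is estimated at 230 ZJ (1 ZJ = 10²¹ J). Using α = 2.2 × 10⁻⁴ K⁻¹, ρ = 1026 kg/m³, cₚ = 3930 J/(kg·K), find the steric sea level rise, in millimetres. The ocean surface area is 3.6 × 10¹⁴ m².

Δh = 34.9 mm

Per unit area: Q = 230×10²¹ / (3.6×10¹⁴) ≈ 6.389×10⁸ J/m²
Δh = αQ/(ρcₚ) = 2.2×10⁻⁴ × 6.389×10⁸ / (1026 × 3930) ≈ 0.034859 m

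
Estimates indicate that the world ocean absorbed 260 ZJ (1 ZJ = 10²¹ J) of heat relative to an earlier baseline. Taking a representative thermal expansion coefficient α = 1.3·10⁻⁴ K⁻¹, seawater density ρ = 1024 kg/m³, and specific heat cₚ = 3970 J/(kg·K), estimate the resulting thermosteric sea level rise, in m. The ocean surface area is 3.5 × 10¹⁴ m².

0.024 m

Per unit area: Q = 260×10²¹ / (3.5×10¹⁴) ≈ 7.429×10⁸ J/m²
Δh = αQ/(ρcₚ) = 1.3×10⁻⁴ × 7.429×10⁸ / (1024 × 3970) ≈ 0.023757 m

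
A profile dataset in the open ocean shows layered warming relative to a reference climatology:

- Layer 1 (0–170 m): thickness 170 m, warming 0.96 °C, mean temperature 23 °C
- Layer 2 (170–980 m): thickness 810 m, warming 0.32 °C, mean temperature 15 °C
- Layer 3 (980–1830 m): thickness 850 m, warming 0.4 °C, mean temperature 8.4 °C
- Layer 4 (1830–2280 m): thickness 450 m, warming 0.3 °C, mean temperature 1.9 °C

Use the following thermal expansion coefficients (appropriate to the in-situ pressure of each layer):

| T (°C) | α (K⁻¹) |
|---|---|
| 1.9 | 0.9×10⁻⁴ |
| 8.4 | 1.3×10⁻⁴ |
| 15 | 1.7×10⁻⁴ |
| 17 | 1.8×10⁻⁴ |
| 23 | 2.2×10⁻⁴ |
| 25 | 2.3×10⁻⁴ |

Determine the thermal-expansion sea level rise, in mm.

Δh = 136 mm

Layer 1 at 23 °C → α = 2.2×10⁻⁴ K⁻¹
Layer 2 at 15 °C → α = 1.7×10⁻⁴ K⁻¹
Layer 3 at 8.4 °C → α = 1.3×10⁻⁴ K⁻¹
Layer 4 at 1.9 °C → α = 0.9×10⁻⁴ K⁻¹
0.96 × 170 × 2.2×10⁻⁴ = 0.035904 m
Layer 2: 1.7×10⁻⁴ × 810 × 0.32 = 0.044064 m
0.4 × 1.3×10⁻⁴ × 850 = 0.04420 m
0.3 × 0.9×10⁻⁴ × 450 = 0.01215 m
Δh = 0.035904 + 0.044064 + 0.04420 + 0.01215 = 0.136318 m ≈ 136 mm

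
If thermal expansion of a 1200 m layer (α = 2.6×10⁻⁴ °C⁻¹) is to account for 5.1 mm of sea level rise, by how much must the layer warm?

ΔT = Δh/(αH) = 0.0051 / (2.6×10⁻⁴ × 1200) ≈ 0.01635 °C

0.016 °C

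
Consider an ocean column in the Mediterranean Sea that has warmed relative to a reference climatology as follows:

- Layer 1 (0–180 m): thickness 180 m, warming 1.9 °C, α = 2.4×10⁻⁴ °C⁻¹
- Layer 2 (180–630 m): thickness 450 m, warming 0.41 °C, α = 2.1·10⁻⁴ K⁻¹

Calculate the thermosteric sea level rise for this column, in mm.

about 120 mm

0–180 m: 180 × 1.9 × 2.4×10⁻⁴ = 0.08208 m
180–630 m: 0.41 × 2.1×10⁻⁴ × 450 = 0.038745 m
Δh = 0.08208 + 0.038745 = 0.120825 m ≈ 120 mm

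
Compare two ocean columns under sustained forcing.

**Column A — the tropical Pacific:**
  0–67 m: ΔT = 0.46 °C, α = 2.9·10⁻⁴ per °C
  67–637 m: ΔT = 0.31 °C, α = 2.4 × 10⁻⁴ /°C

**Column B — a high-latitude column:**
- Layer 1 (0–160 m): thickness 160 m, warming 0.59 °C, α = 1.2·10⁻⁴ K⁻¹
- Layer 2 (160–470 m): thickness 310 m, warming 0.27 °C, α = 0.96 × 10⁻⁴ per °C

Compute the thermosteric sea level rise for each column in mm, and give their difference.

Δh_A ≈ 51 mm, Δh_B ≈ 19 mm; difference ≈ 32 mm

A 0–67 m: 0.46 × 67 × 2.9×10⁻⁴ = 0.0089378 m
A 67–637 m: 0.31 × 2.4×10⁻⁴ × 570 = 0.042408 m
A total: 0.0513458 m
B Layer 1: 0.59 × 1.2×10⁻⁴ × 160 = 0.011328 m
B 0.96×10⁻⁴ × 310 × 0.27 = 0.0080352 m
B total: 0.0193632 m
Difference: 0.0513458 − 0.0193632 = 0.0319826 m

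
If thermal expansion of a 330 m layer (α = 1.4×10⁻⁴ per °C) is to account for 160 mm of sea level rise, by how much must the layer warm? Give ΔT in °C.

about 3.46 °C

ΔT = Δh/(αH) = 0.16 / (1.4×10⁻⁴ × 330) ≈ 3.463 °C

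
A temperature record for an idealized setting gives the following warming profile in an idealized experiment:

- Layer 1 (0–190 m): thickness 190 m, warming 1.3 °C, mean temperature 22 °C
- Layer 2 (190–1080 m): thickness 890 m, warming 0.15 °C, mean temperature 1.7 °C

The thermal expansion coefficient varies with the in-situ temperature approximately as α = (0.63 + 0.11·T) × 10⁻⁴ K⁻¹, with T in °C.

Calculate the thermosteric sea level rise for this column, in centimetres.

Layer 1: α = (0.63 + 0.11×22)×10⁻⁴ = 3.05×10⁻⁴ K⁻¹
Layer 2: α = (0.63 + 0.11×1.7)×10⁻⁴ = 0.817×10⁻⁴ K⁻¹
0–190 m: 190 × 1.3 × 3.05×10⁻⁴ = 0.075335 m
Layer 2: 0.817×10⁻⁴ × 890 × 0.15 = 0.01090695 m
Δh = 0.075335 + 0.01090695 = 0.08624195 m

Δh = 8.6 cm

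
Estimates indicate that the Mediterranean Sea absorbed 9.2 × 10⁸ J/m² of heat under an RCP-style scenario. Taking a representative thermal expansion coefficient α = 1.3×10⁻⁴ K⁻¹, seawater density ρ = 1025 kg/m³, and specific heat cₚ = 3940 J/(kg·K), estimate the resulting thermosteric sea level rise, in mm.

29.6 mm of thermosteric rise

Δh = αQ/(ρcₚ) = 1.3×10⁻⁴ × 9.2×10⁸ / (1025 × 3940) ≈ 0.029615 m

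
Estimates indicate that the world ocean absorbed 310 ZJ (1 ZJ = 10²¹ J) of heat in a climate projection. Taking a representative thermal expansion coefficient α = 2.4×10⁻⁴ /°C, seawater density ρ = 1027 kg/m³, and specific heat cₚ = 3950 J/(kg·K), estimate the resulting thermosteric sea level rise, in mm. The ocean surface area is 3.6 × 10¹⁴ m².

Per unit area: Q = 310×10²¹ / (3.6×10¹⁴) ≈ 8.611×10⁸ J/m²
Δh = αQ/(ρcₚ) = 2.4×10⁻⁴ × 8.611×10⁸ / (1027 × 3950) ≈ 0.050944 m

about 50.9 mm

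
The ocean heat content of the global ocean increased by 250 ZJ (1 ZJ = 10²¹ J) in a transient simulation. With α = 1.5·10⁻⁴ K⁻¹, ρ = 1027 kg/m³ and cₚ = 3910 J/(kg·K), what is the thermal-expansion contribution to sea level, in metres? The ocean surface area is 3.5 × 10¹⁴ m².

0.027 m

Per unit area: Q = 250×10²¹ / (3.5×10¹⁴) ≈ 7.143×10⁸ J/m²
Δh = αQ/(ρcₚ) = 1.5×10⁻⁴ × 7.143×10⁸ / (1027 × 3910) ≈ 0.026682 m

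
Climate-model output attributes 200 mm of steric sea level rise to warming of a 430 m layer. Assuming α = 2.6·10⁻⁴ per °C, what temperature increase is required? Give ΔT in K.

about 1.79 K

ΔT = Δh/(αH) = 0.2 / (2.6×10⁻⁴ × 430) ≈ 1.789 K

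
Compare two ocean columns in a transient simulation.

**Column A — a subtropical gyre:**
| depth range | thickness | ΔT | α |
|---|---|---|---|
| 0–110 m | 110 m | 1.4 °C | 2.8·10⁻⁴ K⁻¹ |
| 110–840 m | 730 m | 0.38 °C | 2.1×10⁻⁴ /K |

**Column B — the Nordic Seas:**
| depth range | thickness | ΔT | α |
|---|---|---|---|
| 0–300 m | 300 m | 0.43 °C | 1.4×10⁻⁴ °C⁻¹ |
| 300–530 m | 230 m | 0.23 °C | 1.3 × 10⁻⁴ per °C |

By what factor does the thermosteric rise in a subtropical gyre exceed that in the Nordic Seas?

4.07

A 0–110 m: 110 × 2.8×10⁻⁴ × 1.4 = 0.04312 m
A 2.1×10⁻⁴ × 730 × 0.38 = 0.058254 m
A total: 0.101374 m
B 0–300 m: 300 × 1.4×10⁻⁴ × 0.43 = 0.01806 m
B Layer 2: 0.23 × 1.3×10⁻⁴ × 230 = 0.006877 m
B total: 0.024937 m
Ratio: 0.101374 / 0.024937 ≈ 4.065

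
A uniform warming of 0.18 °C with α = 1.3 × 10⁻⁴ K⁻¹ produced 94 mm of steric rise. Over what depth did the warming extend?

H = Δh/(αΔT) = 0.094 / (1.3×10⁻⁴ × 0.18) ≈ 4017 m

H ≈ 4020 m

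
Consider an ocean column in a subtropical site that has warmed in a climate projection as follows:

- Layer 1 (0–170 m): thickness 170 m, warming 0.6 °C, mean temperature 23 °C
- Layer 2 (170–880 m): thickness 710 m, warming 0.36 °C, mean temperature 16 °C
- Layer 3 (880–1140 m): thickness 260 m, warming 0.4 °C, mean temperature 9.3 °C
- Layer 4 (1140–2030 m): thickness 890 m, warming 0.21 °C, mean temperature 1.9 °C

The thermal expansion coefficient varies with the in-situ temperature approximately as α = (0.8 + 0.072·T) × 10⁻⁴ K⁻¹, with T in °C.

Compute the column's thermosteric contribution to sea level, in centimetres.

Layer 1: α = (0.8 + 0.072×23)×10⁻⁴ = 2.456×10⁻⁴ K⁻¹
Layer 2: α = (0.8 + 0.072×16)×10⁻⁴ = 1.952×10⁻⁴ K⁻¹
Layer 3: α = (0.8 + 0.072×9.3)×10⁻⁴ = 1.4696×10⁻⁴ K⁻¹
Layer 4: α = (0.8 + 0.072×1.9)×10⁻⁴ = 0.9368×10⁻⁴ K⁻¹
0–170 m: 170 × 0.6 × 2.456×10⁻⁴ = 0.0250512 m
Layer 2: 710 × 0.36 × 1.952×10⁻⁴ = 0.04989312 m
Layer 3: 0.4 × 1.4696×10⁻⁴ × 260 = 0.01528384 m
1140–2030 m: 0.21 × 0.9368×10⁻⁴ × 890 = 0.017508792 m
Δh = 0.0250512 + 0.04989312 + 0.01528384 + 0.017508792 = 0.107736952 m ≈ 10.8 cm

Δh = 10.8 cm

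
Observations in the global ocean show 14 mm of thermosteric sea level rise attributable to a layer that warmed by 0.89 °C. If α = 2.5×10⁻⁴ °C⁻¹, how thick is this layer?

62.9 m

H = Δh/(αΔT) = 0.014 / (2.5×10⁻⁴ × 0.89) ≈ 62.92 m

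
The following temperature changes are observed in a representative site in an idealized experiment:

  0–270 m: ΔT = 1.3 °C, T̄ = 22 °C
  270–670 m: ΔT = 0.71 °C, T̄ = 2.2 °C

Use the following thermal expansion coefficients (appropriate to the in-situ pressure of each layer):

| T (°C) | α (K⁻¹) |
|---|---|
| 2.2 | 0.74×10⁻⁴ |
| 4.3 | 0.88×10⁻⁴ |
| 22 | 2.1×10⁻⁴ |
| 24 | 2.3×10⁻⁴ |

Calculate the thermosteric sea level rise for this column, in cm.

about 9.47 cm

Layer 1 at 22 °C → α = 2.1×10⁻⁴ K⁻¹
Layer 2 at 2.2 °C → α = 0.74×10⁻⁴ K⁻¹
0–270 m: 2.1×10⁻⁴ × 270 × 1.3 = 0.07371 m
Layer 2: 0.74×10⁻⁴ × 400 × 0.71 = 0.021016 m
Δh = 0.07371 + 0.021016 = 0.094726 m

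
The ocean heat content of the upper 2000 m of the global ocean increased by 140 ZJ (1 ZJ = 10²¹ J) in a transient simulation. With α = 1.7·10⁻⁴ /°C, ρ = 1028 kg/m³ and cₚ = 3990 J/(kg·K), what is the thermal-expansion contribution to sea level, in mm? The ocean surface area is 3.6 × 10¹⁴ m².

Per unit area: Q = 140×10²¹ / (3.6×10¹⁴) ≈ 3.889×10⁸ J/m²
Δh = αQ/(ρcₚ) = 1.7×10⁻⁴ × 3.889×10⁸ / (1028 × 3990) ≈ 0.016118 m

16.1 mm of thermosteric rise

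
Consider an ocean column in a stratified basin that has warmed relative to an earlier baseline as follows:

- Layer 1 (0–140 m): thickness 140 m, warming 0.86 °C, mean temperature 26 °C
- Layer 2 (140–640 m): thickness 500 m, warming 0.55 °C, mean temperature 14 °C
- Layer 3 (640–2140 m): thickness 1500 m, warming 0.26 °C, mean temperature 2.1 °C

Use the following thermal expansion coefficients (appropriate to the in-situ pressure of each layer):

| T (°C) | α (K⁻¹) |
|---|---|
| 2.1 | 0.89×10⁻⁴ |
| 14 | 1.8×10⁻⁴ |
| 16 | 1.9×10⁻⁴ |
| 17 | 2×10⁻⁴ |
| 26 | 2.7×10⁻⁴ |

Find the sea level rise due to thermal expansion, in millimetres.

Δh ≈ 117 mm

Layer 1 at 26 °C → α = 2.7×10⁻⁴ K⁻¹
Layer 2 at 14 °C → α = 1.8×10⁻⁴ K⁻¹
Layer 3 at 2.1 °C → α = 0.89×10⁻⁴ K⁻¹
0.86 × 2.7×10⁻⁴ × 140 = 0.032508 m
1.8×10⁻⁴ × 0.55 × 500 = 0.04950 m
Layer 3: 1500 × 0.89×10⁻⁴ × 0.26 = 0.03471 m
Δh = 0.032508 + 0.04950 + 0.03471 = 0.116718 m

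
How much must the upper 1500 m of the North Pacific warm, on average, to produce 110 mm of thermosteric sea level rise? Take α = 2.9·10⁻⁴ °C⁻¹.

ΔT = Δh/(αH) = 0.11 / (2.9×10⁻⁴ × 1500) ≈ 0.2529 °C

ΔT ≈ 0.25 °C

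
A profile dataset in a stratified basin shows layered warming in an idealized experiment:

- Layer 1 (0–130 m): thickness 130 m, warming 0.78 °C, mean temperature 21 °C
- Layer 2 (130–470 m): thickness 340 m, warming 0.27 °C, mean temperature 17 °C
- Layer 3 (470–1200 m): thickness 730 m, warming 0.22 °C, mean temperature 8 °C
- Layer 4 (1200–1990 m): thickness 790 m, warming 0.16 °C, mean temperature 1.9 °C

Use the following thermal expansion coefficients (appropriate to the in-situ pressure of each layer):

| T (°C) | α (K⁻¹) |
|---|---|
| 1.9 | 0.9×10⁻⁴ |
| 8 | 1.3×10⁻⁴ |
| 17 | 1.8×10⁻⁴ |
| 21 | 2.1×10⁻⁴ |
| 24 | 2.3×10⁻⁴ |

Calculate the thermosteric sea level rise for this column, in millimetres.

Layer 1 at 21 °C → α = 2.1×10⁻⁴ K⁻¹
Layer 2 at 17 °C → α = 1.8×10⁻⁴ K⁻¹
Layer 3 at 8 °C → α = 1.3×10⁻⁴ K⁻¹
Layer 4 at 1.9 °C → α = 0.9×10⁻⁴ K⁻¹
0–130 m: 130 × 0.78 × 2.1×10⁻⁴ = 0.021294 m
Layer 2: 340 × 1.8×10⁻⁴ × 0.27 = 0.016524 m
470–1200 m: 0.22 × 730 × 1.3×10⁻⁴ = 0.020878 m
Layer 4: 0.16 × 790 × 0.9×10⁻⁴ = 0.011376 m
Δh = 0.021294 + 0.016524 + 0.020878 + 0.011376 = 0.070072 m

Δh = 70.1 mm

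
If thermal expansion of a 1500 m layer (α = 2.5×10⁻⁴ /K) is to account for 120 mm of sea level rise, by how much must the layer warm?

0.320 K

ΔT = Δh/(αH) = 0.12 / (2.5×10⁻⁴ × 1500) = 0.3200 K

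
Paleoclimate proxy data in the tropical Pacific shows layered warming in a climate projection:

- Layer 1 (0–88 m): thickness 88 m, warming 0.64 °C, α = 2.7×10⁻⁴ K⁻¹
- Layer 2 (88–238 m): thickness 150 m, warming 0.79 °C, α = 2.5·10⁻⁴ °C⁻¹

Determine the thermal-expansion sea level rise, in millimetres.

Δh ≈ 45 mm

Layer 1: 88 × 0.64 × 2.7×10⁻⁴ = 0.0152064 m
88–238 m: 0.79 × 150 × 2.5×10⁻⁴ = 0.029625 m
Δh = 0.0152064 + 0.029625 = 0.0448314 m ≈ 45 mm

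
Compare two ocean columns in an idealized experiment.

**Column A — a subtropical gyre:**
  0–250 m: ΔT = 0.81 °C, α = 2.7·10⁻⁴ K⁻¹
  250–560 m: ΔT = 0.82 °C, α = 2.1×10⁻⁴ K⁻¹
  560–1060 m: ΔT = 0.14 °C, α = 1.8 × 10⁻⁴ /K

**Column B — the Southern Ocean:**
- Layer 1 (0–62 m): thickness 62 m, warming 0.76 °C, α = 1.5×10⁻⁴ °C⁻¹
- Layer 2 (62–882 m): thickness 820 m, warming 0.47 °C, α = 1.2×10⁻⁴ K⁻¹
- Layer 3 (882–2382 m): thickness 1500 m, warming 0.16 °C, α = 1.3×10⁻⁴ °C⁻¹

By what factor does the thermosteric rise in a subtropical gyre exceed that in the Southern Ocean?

A 0.81 × 2.7×10⁻⁴ × 250 = 0.054675 m
A 250–560 m: 0.82 × 310 × 2.1×10⁻⁴ = 0.053382 m
A 560–1060 m: 500 × 0.14 × 1.8×10⁻⁴ = 0.01260 m
A total: 0.120657 m
B 1.5×10⁻⁴ × 62 × 0.76 = 0.007068 m
B 1.2×10⁻⁴ × 0.47 × 820 = 0.046248 m
B Layer 3: 0.16 × 1500 × 1.3×10⁻⁴ = 0.03120 m
B total: 0.084516 m
Ratio: 0.120657 / 0.084516 ≈ 1.428

1.43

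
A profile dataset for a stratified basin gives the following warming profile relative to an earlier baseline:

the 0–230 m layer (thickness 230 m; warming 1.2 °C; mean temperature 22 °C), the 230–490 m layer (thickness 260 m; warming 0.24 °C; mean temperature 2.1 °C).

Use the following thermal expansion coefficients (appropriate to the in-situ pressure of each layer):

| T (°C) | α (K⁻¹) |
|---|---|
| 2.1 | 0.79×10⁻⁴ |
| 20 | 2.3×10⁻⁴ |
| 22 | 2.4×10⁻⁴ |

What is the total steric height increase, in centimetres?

Δh ≈ 7.12 cm

Layer 1 at 22 °C → α = 2.4×10⁻⁴ K⁻¹
Layer 2 at 2.1 °C → α = 0.79×10⁻⁴ K⁻¹
0–230 m: 1.2 × 230 × 2.4×10⁻⁴ = 0.06624 m
260 × 0.79×10⁻⁴ × 0.24 = 0.0049296 m
Δh = 0.06624 + 0.0049296 = 0.0711696 m ≈ 7.12 cm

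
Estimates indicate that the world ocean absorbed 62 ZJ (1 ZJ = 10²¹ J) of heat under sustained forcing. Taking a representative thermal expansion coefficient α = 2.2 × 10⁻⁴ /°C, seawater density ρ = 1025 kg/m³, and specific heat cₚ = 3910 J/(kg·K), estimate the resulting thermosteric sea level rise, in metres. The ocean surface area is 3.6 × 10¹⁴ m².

Per unit area: Q = 62×10²¹ / (3.6×10¹⁴) ≈ 1.722×10⁸ J/m²
Δh = αQ/(ρcₚ) = 2.2×10⁻⁴ × 1.722×10⁸ / (1025 × 3910) ≈ 0.0094527 m

Δh = 0.00945 m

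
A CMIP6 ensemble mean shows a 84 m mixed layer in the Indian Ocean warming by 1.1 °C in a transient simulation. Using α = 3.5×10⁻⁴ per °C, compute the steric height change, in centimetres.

Δh = αΔT·H = 3.5×10⁻⁴ × 1.1 × 84 = 0.03234 m

Δh ≈ 3.23 cm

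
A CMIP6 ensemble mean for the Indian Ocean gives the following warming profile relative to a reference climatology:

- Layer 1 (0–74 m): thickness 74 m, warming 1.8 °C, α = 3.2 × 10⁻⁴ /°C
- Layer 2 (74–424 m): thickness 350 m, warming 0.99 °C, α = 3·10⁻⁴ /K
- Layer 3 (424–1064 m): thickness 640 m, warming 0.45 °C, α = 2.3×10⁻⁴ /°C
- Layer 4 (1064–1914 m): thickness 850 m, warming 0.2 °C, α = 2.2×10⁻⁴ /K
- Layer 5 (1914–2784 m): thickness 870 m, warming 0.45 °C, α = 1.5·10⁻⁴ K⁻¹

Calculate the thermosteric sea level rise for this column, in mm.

Δh = 309 mm

Layer 1: 1.8 × 74 × 3.2×10⁻⁴ = 0.042624 m
74–424 m: 3×10⁻⁴ × 350 × 0.99 = 0.10395 m
424–1064 m: 2.3×10⁻⁴ × 640 × 0.45 = 0.06624 m
Layer 4: 0.2 × 850 × 2.2×10⁻⁴ = 0.03740 m
1.5×10⁻⁴ × 870 × 0.45 = 0.058725 m
Δh = 0.042624 + 0.10395 + 0.06624 + 0.03740 + 0.058725 = 0.308939 m ≈ 309 mm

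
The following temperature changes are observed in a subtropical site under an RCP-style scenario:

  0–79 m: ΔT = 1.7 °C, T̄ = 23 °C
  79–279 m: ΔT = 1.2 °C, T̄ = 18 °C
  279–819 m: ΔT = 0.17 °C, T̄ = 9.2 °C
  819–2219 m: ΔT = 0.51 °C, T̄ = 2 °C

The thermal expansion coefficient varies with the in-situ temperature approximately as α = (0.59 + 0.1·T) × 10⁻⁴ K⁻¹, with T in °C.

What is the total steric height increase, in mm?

Layer 1: α = (0.59 + 0.1×23)×10⁻⁴ = 2.89×10⁻⁴ K⁻¹
Layer 2: α = (0.59 + 0.1×18)×10⁻⁴ = 2.39×10⁻⁴ K⁻¹
Layer 3: α = (0.59 + 0.1×9.2)×10⁻⁴ = 1.51×10⁻⁴ K⁻¹
Layer 4: α = (0.59 + 0.1×2)×10⁻⁴ = 0.79×10⁻⁴ K⁻¹
0–79 m: 1.7 × 2.89×10⁻⁴ × 79 = 0.0388127 m
2.39×10⁻⁴ × 1.2 × 200 = 0.05736 m
540 × 1.51×10⁻⁴ × 0.17 = 0.0138618 m
Layer 4: 0.79×10⁻⁴ × 0.51 × 1400 = 0.056406 m
Δh = 0.0388127 + 0.05736 + 0.0138618 + 0.056406 = 0.1664405 m ≈ 166 mm

Δh ≈ 166 mm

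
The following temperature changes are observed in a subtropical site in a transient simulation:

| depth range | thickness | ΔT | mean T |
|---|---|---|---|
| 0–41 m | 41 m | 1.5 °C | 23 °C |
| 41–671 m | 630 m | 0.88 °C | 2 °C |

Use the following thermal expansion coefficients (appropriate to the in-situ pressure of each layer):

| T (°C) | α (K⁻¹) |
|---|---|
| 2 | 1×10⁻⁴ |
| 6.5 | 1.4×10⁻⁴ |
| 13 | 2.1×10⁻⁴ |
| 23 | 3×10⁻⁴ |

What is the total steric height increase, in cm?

7.39 cm of thermosteric rise

Layer 1 at 23 °C → α = 3×10⁻⁴ K⁻¹
Layer 2 at 2 °C → α = 1×10⁻⁴ K⁻¹
0–41 m: 3×10⁻⁴ × 1.5 × 41 = 0.01845 m
Layer 2: 1×10⁻⁴ × 0.88 × 630 = 0.05544 m
Δh = 0.01845 + 0.05544 = 0.07389 m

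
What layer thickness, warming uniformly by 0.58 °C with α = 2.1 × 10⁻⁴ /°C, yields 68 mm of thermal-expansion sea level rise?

H = Δh/(αΔT) = 0.068 / (2.1×10⁻⁴ × 0.58) ≈ 558.3 m

558 m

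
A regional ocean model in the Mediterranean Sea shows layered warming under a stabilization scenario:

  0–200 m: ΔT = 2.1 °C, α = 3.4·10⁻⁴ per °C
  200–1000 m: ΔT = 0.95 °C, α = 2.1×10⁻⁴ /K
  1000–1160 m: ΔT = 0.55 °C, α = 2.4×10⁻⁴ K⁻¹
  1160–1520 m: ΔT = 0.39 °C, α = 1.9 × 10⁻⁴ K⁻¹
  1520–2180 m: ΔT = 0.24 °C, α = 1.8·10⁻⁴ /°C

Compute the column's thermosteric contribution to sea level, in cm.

0–200 m: 2.1 × 200 × 3.4×10⁻⁴ = 0.14280 m
200–1000 m: 2.1×10⁻⁴ × 800 × 0.95 = 0.15960 m
Layer 3: 160 × 2.4×10⁻⁴ × 0.55 = 0.02112 m
Layer 4: 0.39 × 1.9×10⁻⁴ × 360 = 0.026676 m
Layer 5: 1.8×10⁻⁴ × 660 × 0.24 = 0.028512 m
Δh = 0.14280 + 0.15960 + 0.02112 + 0.026676 + 0.028512 = 0.378708 m

Δh ≈ 37.9 cm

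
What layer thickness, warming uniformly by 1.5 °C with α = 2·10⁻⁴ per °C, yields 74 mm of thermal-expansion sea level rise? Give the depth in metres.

H = Δh/(αΔT) = 0.074 / (2×10⁻⁴ × 1.5) ≈ 246.7 m

H ≈ 247 m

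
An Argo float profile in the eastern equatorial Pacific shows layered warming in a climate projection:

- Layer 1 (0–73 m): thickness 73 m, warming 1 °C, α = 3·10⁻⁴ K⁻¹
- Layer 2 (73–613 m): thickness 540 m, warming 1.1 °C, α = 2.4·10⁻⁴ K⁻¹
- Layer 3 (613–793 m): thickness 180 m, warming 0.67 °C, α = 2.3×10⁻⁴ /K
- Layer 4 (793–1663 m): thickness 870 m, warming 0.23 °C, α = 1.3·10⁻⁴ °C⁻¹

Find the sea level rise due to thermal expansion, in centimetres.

Layer 1: 73 × 1 × 3×10⁻⁴ = 0.02190 m
540 × 2.4×10⁻⁴ × 1.1 = 0.14256 m
613–793 m: 0.67 × 2.3×10⁻⁴ × 180 = 0.027738 m
1.3×10⁻⁴ × 0.23 × 870 = 0.026013 m
Δh = 0.02190 + 0.14256 + 0.027738 + 0.026013 = 0.218211 m

about 21.8 cm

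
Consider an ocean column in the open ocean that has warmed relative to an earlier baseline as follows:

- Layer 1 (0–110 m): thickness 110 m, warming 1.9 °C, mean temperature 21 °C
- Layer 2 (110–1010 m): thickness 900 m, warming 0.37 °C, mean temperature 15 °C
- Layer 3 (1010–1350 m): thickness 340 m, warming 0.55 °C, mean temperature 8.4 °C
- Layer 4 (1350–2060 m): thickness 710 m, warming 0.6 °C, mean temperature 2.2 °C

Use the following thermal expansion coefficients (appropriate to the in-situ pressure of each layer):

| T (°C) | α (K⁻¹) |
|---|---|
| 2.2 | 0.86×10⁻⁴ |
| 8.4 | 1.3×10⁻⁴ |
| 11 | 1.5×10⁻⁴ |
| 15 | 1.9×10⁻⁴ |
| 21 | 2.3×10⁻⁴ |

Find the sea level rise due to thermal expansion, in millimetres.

170 mm

Layer 1 at 21 °C → α = 2.3×10⁻⁴ K⁻¹
Layer 2 at 15 °C → α = 1.9×10⁻⁴ K⁻¹
Layer 3 at 8.4 °C → α = 1.3×10⁻⁴ K⁻¹
Layer 4 at 2.2 °C → α = 0.86×10⁻⁴ K⁻¹
0–110 m: 110 × 2.3×10⁻⁴ × 1.9 = 0.04807 m
Layer 2: 1.9×10⁻⁴ × 0.37 × 900 = 0.06327 m
1.3×10⁻⁴ × 0.55 × 340 = 0.02431 m
1350–2060 m: 710 × 0.86×10⁻⁴ × 0.6 = 0.036636 m
Δh = 0.04807 + 0.06327 + 0.02431 + 0.036636 = 0.172286 m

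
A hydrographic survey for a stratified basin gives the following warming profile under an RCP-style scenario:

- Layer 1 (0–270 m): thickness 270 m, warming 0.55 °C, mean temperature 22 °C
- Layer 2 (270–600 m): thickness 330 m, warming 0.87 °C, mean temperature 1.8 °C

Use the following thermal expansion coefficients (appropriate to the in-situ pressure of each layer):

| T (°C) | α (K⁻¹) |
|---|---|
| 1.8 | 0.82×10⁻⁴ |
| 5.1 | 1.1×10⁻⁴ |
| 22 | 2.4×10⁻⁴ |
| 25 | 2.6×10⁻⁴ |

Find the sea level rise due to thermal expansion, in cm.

Δh ≈ 5.9 cm

Layer 1 at 22 °C → α = 2.4×10⁻⁴ K⁻¹
Layer 2 at 1.8 °C → α = 0.82×10⁻⁴ K⁻¹
Layer 1: 2.4×10⁻⁴ × 270 × 0.55 = 0.03564 m
270–600 m: 0.82×10⁻⁴ × 0.87 × 330 = 0.0235422 m
Δh = 0.03564 + 0.0235422 = 0.0591822 m ≈ 5.9 cm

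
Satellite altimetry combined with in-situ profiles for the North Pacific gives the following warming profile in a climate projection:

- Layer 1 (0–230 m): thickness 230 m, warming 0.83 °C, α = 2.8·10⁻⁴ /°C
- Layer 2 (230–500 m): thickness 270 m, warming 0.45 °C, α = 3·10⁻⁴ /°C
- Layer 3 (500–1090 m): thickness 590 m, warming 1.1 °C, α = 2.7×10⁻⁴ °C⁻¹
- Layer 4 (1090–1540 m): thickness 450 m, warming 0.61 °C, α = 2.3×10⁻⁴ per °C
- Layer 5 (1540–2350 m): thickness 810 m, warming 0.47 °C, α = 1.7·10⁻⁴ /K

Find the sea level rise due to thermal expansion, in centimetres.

0–230 m: 2.8×10⁻⁴ × 0.83 × 230 = 0.053452 m
230–500 m: 3×10⁻⁴ × 0.45 × 270 = 0.03645 m
500–1090 m: 2.7×10⁻⁴ × 1.1 × 590 = 0.17523 m
2.3×10⁻⁴ × 450 × 0.61 = 0.063135 m
810 × 1.7×10⁻⁴ × 0.47 = 0.064719 m
Δh = 0.053452 + 0.03645 + 0.17523 + 0.063135 + 0.064719 = 0.392986 m

Δh ≈ 39.3 cm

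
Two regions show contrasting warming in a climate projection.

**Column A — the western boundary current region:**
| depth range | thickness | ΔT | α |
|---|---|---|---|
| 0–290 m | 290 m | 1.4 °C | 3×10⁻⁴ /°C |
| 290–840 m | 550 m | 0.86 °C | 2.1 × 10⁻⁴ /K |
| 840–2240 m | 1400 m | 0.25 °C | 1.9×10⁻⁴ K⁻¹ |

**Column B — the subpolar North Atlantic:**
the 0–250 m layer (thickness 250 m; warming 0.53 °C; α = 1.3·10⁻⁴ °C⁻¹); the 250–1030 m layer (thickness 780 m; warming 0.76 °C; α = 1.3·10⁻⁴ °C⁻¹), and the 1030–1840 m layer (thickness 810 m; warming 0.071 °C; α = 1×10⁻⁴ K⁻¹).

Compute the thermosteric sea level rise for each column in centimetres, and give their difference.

A 3×10⁻⁴ × 1.4 × 290 = 0.12180 m
A 290–840 m: 550 × 0.86 × 2.1×10⁻⁴ = 0.09933 m
A 0.25 × 1.9×10⁻⁴ × 1400 = 0.06650 m
A total: 0.28763 m
B Layer 1: 1.3×10⁻⁴ × 0.53 × 250 = 0.017225 m
B Layer 2: 0.76 × 780 × 1.3×10⁻⁴ = 0.077064 m
B 1×10⁻⁴ × 810 × 0.071 = 0.005751 m
B total: 0.10004 m
Difference: 0.28763 − 0.10004 = 0.18759 m

Δh_A ≈ 28.8 cm, Δh_B ≈ 10.0 cm; difference ≈ 18.8 cm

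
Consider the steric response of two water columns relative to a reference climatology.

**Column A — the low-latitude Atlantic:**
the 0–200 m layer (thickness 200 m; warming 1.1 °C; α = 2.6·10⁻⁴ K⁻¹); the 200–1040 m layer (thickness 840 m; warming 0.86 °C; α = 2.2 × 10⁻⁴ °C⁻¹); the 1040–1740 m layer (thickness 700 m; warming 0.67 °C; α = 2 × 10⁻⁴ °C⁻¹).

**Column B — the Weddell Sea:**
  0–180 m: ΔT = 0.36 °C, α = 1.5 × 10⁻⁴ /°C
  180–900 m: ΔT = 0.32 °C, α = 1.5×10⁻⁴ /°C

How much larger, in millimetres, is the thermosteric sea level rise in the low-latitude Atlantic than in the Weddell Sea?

266 mm larger

A Layer 1: 200 × 2.6×10⁻⁴ × 1.1 = 0.05720 m
A Layer 2: 2.2×10⁻⁴ × 0.86 × 840 = 0.158928 m
A Layer 3: 700 × 2×10⁻⁴ × 0.67 = 0.09380 m
A total: 0.309928 m
B Layer 1: 180 × 0.36 × 1.5×10⁻⁴ = 0.00972 m
B 180–900 m: 1.5×10⁻⁴ × 0.32 × 720 = 0.03456 m
B total: 0.04428 m
Difference: 0.309928 − 0.04428 = 0.265648 m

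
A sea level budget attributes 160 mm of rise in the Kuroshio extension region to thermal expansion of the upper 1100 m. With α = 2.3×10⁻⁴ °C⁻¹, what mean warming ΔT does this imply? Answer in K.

ΔT = Δh/(αH) = 0.16 / (2.3×10⁻⁴ × 1100) ≈ 0.6324 K

about 0.632 K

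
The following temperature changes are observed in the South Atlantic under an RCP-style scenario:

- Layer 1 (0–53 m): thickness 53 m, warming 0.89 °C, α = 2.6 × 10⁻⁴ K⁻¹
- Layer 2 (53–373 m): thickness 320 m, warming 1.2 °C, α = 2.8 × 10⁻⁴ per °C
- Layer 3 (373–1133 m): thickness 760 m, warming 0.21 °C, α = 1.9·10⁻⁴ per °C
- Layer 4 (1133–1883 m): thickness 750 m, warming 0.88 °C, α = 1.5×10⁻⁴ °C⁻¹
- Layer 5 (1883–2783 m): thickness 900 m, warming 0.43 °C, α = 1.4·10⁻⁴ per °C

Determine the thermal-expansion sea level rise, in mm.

about 303 mm

2.6×10⁻⁴ × 0.89 × 53 = 0.0122642 m
53–373 m: 1.2 × 2.8×10⁻⁴ × 320 = 0.10752 m
373–1133 m: 760 × 1.9×10⁻⁴ × 0.21 = 0.030324 m
Layer 4: 750 × 0.88 × 1.5×10⁻⁴ = 0.09900 m
900 × 1.4×10⁻⁴ × 0.43 = 0.05418 m
Δh = 0.0122642 + 0.10752 + 0.030324 + 0.09900 + 0.05418 = 0.3032882 m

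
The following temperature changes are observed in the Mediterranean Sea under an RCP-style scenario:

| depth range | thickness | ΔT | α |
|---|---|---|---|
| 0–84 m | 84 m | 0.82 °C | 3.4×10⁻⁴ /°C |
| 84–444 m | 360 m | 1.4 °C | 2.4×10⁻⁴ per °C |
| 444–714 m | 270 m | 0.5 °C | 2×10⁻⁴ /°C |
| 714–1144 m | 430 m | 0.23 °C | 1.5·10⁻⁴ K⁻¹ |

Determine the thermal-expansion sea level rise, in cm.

Δh ≈ 18.6 cm

0–84 m: 0.82 × 3.4×10⁻⁴ × 84 = 0.0234192 m
Layer 2: 360 × 2.4×10⁻⁴ × 1.4 = 0.12096 m
270 × 2×10⁻⁴ × 0.5 = 0.02700 m
714–1144 m: 0.23 × 430 × 1.5×10⁻⁴ = 0.014835 m
Δh = 0.0234192 + 0.12096 + 0.02700 + 0.014835 = 0.1862142 m ≈ 18.6 cm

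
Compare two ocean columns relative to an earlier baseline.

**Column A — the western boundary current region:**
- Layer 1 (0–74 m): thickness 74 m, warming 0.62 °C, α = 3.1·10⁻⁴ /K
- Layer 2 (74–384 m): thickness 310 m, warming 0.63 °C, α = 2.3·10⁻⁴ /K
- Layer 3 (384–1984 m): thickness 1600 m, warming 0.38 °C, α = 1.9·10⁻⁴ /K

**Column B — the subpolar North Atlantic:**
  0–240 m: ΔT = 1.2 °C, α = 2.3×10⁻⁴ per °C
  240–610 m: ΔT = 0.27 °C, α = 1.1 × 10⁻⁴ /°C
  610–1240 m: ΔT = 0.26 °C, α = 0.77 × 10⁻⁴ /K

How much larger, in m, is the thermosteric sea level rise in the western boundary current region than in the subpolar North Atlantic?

A Layer 1: 0.62 × 3.1×10⁻⁴ × 74 = 0.0142228 m
A Layer 2: 0.63 × 310 × 2.3×10⁻⁴ = 0.044919 m
A 384–1984 m: 0.38 × 1600 × 1.9×10⁻⁴ = 0.11552 m
A total: 0.1746618 m
B Layer 1: 1.2 × 240 × 2.3×10⁻⁴ = 0.06624 m
B 240–610 m: 370 × 0.27 × 1.1×10⁻⁴ = 0.010989 m
B 610–1240 m: 0.26 × 630 × 0.77×10⁻⁴ = 0.0126126 m
B total: 0.0898416 m
Difference: 0.1746618 − 0.0898416 = 0.0848202 m

0.0848 m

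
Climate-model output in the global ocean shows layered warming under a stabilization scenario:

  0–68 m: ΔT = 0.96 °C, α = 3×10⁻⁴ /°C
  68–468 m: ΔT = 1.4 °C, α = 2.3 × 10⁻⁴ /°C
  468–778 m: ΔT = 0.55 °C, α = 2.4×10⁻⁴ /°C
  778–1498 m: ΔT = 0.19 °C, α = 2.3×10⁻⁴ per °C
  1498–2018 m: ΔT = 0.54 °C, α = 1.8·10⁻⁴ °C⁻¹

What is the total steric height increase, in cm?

0–68 m: 3×10⁻⁴ × 68 × 0.96 = 0.019584 m
68–468 m: 2.3×10⁻⁴ × 400 × 1.4 = 0.12880 m
0.55 × 310 × 2.4×10⁻⁴ = 0.04092 m
778–1498 m: 0.19 × 720 × 2.3×10⁻⁴ = 0.031464 m
0.54 × 1.8×10⁻⁴ × 520 = 0.050544 m
Δh = 0.019584 + 0.12880 + 0.04092 + 0.031464 + 0.050544 = 0.271312 m ≈ 27.1 cm

27.1 cm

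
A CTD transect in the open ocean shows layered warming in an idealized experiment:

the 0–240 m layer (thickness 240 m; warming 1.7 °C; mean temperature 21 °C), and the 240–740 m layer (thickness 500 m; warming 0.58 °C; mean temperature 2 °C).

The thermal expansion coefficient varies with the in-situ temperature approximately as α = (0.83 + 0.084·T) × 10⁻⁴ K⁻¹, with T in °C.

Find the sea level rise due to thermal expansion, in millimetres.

135 mm

Layer 1: α = (0.83 + 0.084×21)×10⁻⁴ = 2.594×10⁻⁴ K⁻¹
Layer 2: α = (0.83 + 0.084×2)×10⁻⁴ = 0.998×10⁻⁴ K⁻¹
240 × 2.594×10⁻⁴ × 1.7 = 0.1058352 m
Layer 2: 0.58 × 0.998×10⁻⁴ × 500 = 0.028942 m
Δh = 0.1058352 + 0.028942 = 0.1347772 m ≈ 135 mm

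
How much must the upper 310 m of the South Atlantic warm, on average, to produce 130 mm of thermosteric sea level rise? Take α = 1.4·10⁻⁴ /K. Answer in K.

ΔT = Δh/(αH) = 0.13 / (1.4×10⁻⁴ × 310) ≈ 2.995 K

ΔT ≈ 3.0 K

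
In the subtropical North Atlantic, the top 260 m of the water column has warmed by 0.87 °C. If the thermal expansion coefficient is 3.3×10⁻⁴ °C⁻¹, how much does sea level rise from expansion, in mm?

Δh = αΔT·H = 3.3×10⁻⁴ × 0.87 × 260 = 0.074646 m

Δh = 74.6 mm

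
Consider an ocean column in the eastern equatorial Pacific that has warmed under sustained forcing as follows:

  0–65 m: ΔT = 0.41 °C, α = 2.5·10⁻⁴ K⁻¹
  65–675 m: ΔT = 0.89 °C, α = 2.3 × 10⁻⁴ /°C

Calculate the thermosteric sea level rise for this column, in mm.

Δh = 132 mm

Layer 1: 2.5×10⁻⁴ × 65 × 0.41 = 0.0066625 m
Layer 2: 2.3×10⁻⁴ × 610 × 0.89 = 0.124867 m
Δh = 0.0066625 + 0.124867 = 0.1315295 m ≈ 132 mm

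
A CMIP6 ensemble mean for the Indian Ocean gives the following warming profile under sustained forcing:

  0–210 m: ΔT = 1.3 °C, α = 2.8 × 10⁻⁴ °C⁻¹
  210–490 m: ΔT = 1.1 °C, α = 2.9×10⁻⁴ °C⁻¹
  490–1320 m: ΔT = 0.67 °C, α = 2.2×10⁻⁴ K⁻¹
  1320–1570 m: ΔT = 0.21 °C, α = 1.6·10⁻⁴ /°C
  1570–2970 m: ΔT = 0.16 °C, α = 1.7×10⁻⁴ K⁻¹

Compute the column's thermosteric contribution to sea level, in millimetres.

335 mm

Layer 1: 1.3 × 2.8×10⁻⁴ × 210 = 0.07644 m
210–490 m: 280 × 2.9×10⁻⁴ × 1.1 = 0.08932 m
830 × 0.67 × 2.2×10⁻⁴ = 0.122342 m
250 × 1.6×10⁻⁴ × 0.21 = 0.00840 m
Layer 5: 0.16 × 1.7×10⁻⁴ × 1400 = 0.03808 m
Δh = 0.07644 + 0.08932 + 0.122342 + 0.00840 + 0.03808 = 0.334582 m ≈ 335 mm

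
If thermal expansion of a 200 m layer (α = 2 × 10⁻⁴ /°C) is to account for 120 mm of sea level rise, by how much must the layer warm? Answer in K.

about 3.00 K

ΔT = Δh/(αH) = 0.12 / (2×10⁻⁴ × 200) = 3.000 K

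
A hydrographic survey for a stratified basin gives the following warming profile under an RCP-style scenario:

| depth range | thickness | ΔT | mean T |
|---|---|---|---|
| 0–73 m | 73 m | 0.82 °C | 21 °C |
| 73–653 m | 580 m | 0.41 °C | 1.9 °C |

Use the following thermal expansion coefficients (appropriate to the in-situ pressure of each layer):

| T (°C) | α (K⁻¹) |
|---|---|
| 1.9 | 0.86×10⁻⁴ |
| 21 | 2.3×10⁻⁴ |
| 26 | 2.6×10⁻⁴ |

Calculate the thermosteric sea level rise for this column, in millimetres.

Layer 1 at 21 °C → α = 2.3×10⁻⁴ K⁻¹
Layer 2 at 1.9 °C → α = 0.86×10⁻⁴ K⁻¹
Layer 1: 0.82 × 73 × 2.3×10⁻⁴ = 0.0137678 m
Layer 2: 0.86×10⁻⁴ × 0.41 × 580 = 0.0204508 m
Δh = 0.0137678 + 0.0204508 = 0.0342186 m

Δh ≈ 34 mm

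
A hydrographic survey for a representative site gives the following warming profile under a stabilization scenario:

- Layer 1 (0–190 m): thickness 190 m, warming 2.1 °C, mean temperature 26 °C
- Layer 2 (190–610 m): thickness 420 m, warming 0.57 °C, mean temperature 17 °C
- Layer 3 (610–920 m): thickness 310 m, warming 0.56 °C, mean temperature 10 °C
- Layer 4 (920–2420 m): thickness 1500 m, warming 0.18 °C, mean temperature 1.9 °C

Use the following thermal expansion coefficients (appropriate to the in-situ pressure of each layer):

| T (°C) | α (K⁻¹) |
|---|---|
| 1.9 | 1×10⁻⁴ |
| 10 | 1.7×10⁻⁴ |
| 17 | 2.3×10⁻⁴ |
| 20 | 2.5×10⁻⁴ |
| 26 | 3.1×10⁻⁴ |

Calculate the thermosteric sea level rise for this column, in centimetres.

Layer 1 at 26 °C → α = 3.1×10⁻⁴ K⁻¹
Layer 2 at 17 °C → α = 2.3×10⁻⁴ K⁻¹
Layer 3 at 10 °C → α = 1.7×10⁻⁴ K⁻¹
Layer 4 at 1.9 °C → α = 1×10⁻⁴ K⁻¹
0–190 m: 3.1×10⁻⁴ × 190 × 2.1 = 0.12369 m
420 × 0.57 × 2.3×10⁻⁴ = 0.055062 m
610–920 m: 1.7×10⁻⁴ × 0.56 × 310 = 0.029512 m
1×10⁻⁴ × 0.18 × 1500 = 0.02700 m
Δh = 0.12369 + 0.055062 + 0.029512 + 0.02700 = 0.235264 m ≈ 23.5 cm

23.5 cm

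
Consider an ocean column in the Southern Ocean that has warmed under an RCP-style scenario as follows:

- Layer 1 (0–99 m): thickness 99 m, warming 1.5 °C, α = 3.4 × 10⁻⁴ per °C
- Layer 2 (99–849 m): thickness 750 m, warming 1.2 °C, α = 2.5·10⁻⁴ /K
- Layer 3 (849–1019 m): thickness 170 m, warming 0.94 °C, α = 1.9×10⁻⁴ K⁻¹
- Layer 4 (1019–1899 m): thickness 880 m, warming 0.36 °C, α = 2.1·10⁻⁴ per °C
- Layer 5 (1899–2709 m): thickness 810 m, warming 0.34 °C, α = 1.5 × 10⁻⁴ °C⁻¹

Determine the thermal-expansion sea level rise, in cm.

Δh = 41.4 cm

1.5 × 3.4×10⁻⁴ × 99 = 0.05049 m
99–849 m: 1.2 × 750 × 2.5×10⁻⁴ = 0.22500 m
1.9×10⁻⁴ × 0.94 × 170 = 0.030362 m
Layer 4: 0.36 × 880 × 2.1×10⁻⁴ = 0.066528 m
810 × 1.5×10⁻⁴ × 0.34 = 0.04131 m
Δh = 0.05049 + 0.22500 + 0.030362 + 0.066528 + 0.04131 = 0.41369 m ≈ 41.4 cm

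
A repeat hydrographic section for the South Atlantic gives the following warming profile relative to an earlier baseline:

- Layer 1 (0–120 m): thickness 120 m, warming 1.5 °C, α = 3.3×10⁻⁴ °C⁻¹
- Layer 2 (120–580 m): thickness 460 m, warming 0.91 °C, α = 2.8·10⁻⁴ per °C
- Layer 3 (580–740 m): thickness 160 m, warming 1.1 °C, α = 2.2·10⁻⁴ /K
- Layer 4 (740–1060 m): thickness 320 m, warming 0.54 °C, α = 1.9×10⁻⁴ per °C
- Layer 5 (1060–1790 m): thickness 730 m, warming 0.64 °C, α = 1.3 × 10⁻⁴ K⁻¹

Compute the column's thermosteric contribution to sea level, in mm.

Layer 1: 3.3×10⁻⁴ × 1.5 × 120 = 0.05940 m
460 × 0.91 × 2.8×10⁻⁴ = 0.117208 m
1.1 × 160 × 2.2×10⁻⁴ = 0.03872 m
Layer 4: 0.54 × 1.9×10⁻⁴ × 320 = 0.032832 m
1.3×10⁻⁴ × 0.64 × 730 = 0.060736 m
Δh = 0.05940 + 0.117208 + 0.03872 + 0.032832 + 0.060736 = 0.308896 m

Δh ≈ 310 mm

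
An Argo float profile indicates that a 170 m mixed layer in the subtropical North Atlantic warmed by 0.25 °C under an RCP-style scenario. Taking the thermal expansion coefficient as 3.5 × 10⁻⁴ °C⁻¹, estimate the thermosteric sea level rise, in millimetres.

Δh = αΔT·H = 3.5×10⁻⁴ × 0.25 × 170 = 0.014875 m

about 15 mm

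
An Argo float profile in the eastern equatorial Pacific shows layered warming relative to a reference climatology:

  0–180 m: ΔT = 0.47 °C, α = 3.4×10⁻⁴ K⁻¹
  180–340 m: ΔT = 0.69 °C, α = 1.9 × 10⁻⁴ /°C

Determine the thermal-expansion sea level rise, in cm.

5.0 cm

Layer 1: 0.47 × 180 × 3.4×10⁻⁴ = 0.028764 m
Layer 2: 160 × 0.69 × 1.9×10⁻⁴ = 0.020976 m
Δh = 0.028764 + 0.020976 = 0.04974 m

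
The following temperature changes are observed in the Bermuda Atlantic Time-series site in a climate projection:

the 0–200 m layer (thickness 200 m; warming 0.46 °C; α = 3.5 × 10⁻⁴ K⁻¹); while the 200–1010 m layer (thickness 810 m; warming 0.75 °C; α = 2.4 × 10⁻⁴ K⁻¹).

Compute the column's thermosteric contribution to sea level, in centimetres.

18 cm of thermosteric rise

0–200 m: 0.46 × 200 × 3.5×10⁻⁴ = 0.03220 m
0.75 × 2.4×10⁻⁴ × 810 = 0.14580 m
Δh = 0.03220 + 0.14580 = 0.17800 m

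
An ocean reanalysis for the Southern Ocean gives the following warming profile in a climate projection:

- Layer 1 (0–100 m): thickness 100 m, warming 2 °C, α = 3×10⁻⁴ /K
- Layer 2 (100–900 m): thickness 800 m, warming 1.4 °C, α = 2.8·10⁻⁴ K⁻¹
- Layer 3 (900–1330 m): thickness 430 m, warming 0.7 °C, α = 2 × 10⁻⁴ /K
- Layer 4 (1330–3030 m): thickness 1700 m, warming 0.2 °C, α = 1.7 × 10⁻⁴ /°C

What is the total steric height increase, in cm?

49 cm of thermosteric rise

0–100 m: 100 × 3×10⁻⁴ × 2 = 0.06000 m
Layer 2: 800 × 2.8×10⁻⁴ × 1.4 = 0.31360 m
900–1330 m: 2×10⁻⁴ × 0.7 × 430 = 0.06020 m
Layer 4: 1.7×10⁻⁴ × 0.2 × 1700 = 0.05780 m
Δh = 0.06000 + 0.31360 + 0.06020 + 0.05780 = 0.49160 m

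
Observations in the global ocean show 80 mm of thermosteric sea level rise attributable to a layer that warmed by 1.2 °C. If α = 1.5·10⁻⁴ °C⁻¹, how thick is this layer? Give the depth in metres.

H = Δh/(αΔT) = 0.08 / (1.5×10⁻⁴ × 1.2) ≈ 444.4 m

H ≈ 444 m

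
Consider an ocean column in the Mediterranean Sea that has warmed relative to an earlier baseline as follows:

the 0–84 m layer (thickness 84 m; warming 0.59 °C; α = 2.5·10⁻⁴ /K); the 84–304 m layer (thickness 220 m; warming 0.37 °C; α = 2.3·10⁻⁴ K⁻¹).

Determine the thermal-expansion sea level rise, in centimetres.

Layer 1: 2.5×10⁻⁴ × 84 × 0.59 = 0.01239 m
Layer 2: 2.3×10⁻⁴ × 220 × 0.37 = 0.018722 m
Δh = 0.01239 + 0.018722 = 0.031112 m

Δh ≈ 3.11 cm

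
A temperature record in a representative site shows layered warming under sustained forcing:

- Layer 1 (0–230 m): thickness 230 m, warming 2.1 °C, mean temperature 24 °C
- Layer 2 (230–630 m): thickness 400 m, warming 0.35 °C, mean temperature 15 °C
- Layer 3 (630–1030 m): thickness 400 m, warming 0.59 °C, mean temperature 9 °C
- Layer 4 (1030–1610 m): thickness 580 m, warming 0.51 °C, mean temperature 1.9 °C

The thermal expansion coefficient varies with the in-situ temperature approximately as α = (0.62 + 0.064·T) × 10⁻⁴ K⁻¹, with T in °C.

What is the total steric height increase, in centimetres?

Layer 1: α = (0.62 + 0.064×24)×10⁻⁴ = 2.156×10⁻⁴ K⁻¹
Layer 2: α = (0.62 + 0.064×15)×10⁻⁴ = 1.58×10⁻⁴ K⁻¹
Layer 3: α = (0.62 + 0.064×9)×10⁻⁴ = 1.196×10⁻⁴ K⁻¹
Layer 4: α = (0.62 + 0.064×1.9)×10⁻⁴ = 0.7416×10⁻⁴ K⁻¹
0–230 m: 230 × 2.156×10⁻⁴ × 2.1 = 0.1041348 m
230–630 m: 400 × 1.58×10⁻⁴ × 0.35 = 0.02212 m
400 × 1.196×10⁻⁴ × 0.59 = 0.0282256 m
0.7416×10⁻⁴ × 580 × 0.51 = 0.021936528 m
Δh = 0.1041348 + 0.02212 + 0.0282256 + 0.021936528 = 0.176416928 m ≈ 17.6 cm

about 17.6 cm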